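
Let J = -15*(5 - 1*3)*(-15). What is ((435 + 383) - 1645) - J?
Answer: -1277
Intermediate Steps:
J = 450 (J = -15*(5 - 3)*(-15) = -15*2*(-15) = -30*(-15) = 450)
((435 + 383) - 1645) - J = ((435 + 383) - 1645) - 1*450 = (818 - 1645) - 450 = -827 - 450 = -1277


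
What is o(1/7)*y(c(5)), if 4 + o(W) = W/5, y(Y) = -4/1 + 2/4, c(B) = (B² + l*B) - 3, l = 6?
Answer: 139/10 ≈ 13.900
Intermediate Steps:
c(B) = -3 + B² + 6*B (c(B) = (B² + 6*B) - 3 = -3 + B² + 6*B)
y(Y) = -7/2 (y(Y) = -4*1 + 2*(¼) = -4 + ½ = -7/2)
o(W) = -4 + W/5
o(1/7)*y(c(5)) = (-4 + (⅕)/7)*(-7/2) = (-4 + (⅕)*(⅐))*(-7/2) = (-4 + 1/35)*(-7/2) = -139/35*(-7/2) = 139/10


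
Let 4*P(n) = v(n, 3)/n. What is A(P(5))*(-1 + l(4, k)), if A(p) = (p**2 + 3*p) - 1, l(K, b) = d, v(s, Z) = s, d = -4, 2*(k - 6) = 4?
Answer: 15/16 ≈ 0.93750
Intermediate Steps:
k = 8 (k = 6 + (1/2)*4 = 6 + 2 = 8)
l(K, b) = -4
P(n) = 1/4 (P(n) = (n/n)/4 = (1/4)*1 = 1/4)
A(p) = -1 + p**2 + 3*p
A(P(5))*(-1 + l(4, k)) = (-1 + (1/4)**2 + 3*(1/4))*(-1 - 4) = (-1 + 1/16 + 3/4)*(-5) = -3/16*(-5) = 15/16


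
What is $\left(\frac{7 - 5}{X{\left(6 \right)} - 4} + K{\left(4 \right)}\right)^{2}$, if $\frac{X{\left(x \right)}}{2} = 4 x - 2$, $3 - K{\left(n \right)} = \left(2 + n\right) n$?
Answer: $\frac{175561}{400} \approx 438.9$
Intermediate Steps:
$K{\left(n \right)} = 3 - n \left(2 + n\right)$ ($K{\left(n \right)} = 3 - \left(2 + n\right) n = 3 - n \left(2 + n\right)$)
$X{\left(x \right)} = -4 + 8 x$ ($X{\left(x \right)} = 2 \left(4 x - 2\right) = 2 \left(-2 + 4 x\right) = -4 + 8 x$)
$\left(\frac{7 - 5}{X{\left(6 \right)} - 4} + K{\left(4 \right)}\right)^{2} = \left(\frac{7 - 5}{\left(-4 + 8 \cdot 6\right) - 4} - 21\right)^{2} = \left(\frac{2}{\left(-4 + 48\right) - 4} - 21\right)^{2} = \left(\frac{2}{44 - 4} - 21\right)^{2} = \left(\frac{2}{40} - 21\right)^{2} = \left(2 \cdot \frac{1}{40} - 21\right)^{2} = \left(\frac{1}{20} - 21\right)^{2} = \left(- \frac{419}{20}\right)^{2} = \frac{175561}{400}$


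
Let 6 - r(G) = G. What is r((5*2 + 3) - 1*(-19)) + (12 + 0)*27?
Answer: 298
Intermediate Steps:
r(G) = 6 - G
r((5*2 + 3) - 1*(-19)) + (12 + 0)*27 = (6 - ((5*2 + 3) - 1*(-19))) + (12 + 0)*27 = (6 - ((10 + 3) + 19)) + 12*27 = (6 - (13 + 19)) + 324 = (6 - 1*32) + 324 = (6 - 32) + 324 = -26 + 324 = 298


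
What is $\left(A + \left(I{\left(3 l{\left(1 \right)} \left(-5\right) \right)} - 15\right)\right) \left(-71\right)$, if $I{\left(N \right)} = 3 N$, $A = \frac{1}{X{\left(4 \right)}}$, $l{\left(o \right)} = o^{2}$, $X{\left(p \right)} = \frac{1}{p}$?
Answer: $3976$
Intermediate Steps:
$A = 4$ ($A = \frac{1}{\frac{1}{4}} = 4$)
$\left(A + \left(I{\left(3 l{\left(1 \right)} \left(-5\right) \right)} - 15\right)\right) \left(-71\right) = \left(4 + \left(3 \cdot 3 \cdot 1^{2} \left(-5\right) - 15\right)\right) \left(-71\right) = \left(4 + \left(3 \cdot 3 \cdot 1 \left(-5\right) - 15\right)\right) \left(-71\right) = \left(4 + \left(3 \cdot 3 \left(-5\right) - 15\right)\right) \left(-71\right) = \left(4 + \left(3 \left(-15\right) - 15\right)\right) \left(-71\right) = \left(4 - 60\right) \left(-71\right) = \left(-56\right) \left(-71\right) = 3976$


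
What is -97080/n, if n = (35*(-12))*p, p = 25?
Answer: 1618/175 ≈ 9.2457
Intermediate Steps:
n = -10500 (n = (35*(-12))*25 = -420*25 = -10500)
-97080/n = -97080/(-10500) = -97080*(-1/10500) = 1618/175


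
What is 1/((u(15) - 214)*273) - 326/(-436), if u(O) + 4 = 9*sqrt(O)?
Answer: 2060656667/2756033826 - 3*sqrt(15)/4214119 ≈ 0.74769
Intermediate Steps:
u(O) = -4 + 9*sqrt(O)
1/((u(15) - 214)*273) - 326/(-436) = 1/((-4 + 9*sqrt(15)) - 214*273) - 326/(-436) = (1/273)/(-218 + 9*sqrt(15)) - 326*(-1/436) = 1/(273*(-218 + 9*sqrt(15))) + 163/218 = 163/218 + 1/(273*(-218 + 9*sqrt(15)))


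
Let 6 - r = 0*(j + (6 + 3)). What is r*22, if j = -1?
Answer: 132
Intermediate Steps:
r = 6 (r = 6 - 0*(-1 + (6 + 3)) = 6 - 0*(-1 + 9) = 6 - 0*8 = 6 - 1*0 = 6 + 0 = 6)
r*22 = 6*22 = 132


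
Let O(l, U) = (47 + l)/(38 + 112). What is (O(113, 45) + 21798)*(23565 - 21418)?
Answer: 702038942/15 ≈ 4.6803e+7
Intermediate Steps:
O(l, U) = 47/150 + l/150 (O(l, U) = (47 + l)/150 = (47 + l)*(1/150) = 47/150 + l/150)
(O(113, 45) + 21798)*(23565 - 21418) = ((47/150 + (1/150)*113) + 21798)*(23565 - 21418) = ((47/150 + 113/150) + 21798)*2147 = (16/15 + 21798)*2147 = (326986/15)*2147 = 702038942/15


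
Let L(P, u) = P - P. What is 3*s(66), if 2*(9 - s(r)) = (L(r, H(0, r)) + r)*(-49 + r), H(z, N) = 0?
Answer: -1656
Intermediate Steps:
L(P, u) = 0
s(r) = 9 - r*(-49 + r)/2 (s(r) = 9 - (0 + r)*(-49 + r)/2 = 9 - r*(-49 + r)/2)
3*s(66) = 3*(9 - ½*66² + (49/2)*66) = 3*(9 - ½*4356 + 1617) = 3*(9 - 2178 + 1617) = 3*(-552) = -1656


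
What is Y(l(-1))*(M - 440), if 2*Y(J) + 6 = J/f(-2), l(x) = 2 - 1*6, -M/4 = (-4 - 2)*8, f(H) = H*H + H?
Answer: 992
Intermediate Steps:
f(H) = H + H**2 (f(H) = H**2 + H = H + H**2)
M = 192 (M = -4*(-4 - 2)*8 = -(-24)*8 = -4*(-48) = 192)
l(x) = -4 (l(x) = 2 - 6 = -4)
Y(J) = -3 + J/4 (Y(J) = -3 + (J/((-2*(1 - 2))))/2 = -3 + (J/((-2*(-1))))/2 = -3 + (J/2)/2 = -3 + J/4)
Y(l(-1))*(M - 440) = (-3 + (1/4)*(-4))*(192 - 440) = (-3 - 1)*(-248) = -4*(-248) = 992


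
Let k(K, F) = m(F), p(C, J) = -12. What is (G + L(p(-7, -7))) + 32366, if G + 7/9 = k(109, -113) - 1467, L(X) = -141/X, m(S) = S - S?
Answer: 1112759/36 ≈ 30910.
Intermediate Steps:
m(S) = 0
k(K, F) = 0
G = -13210/9 (G = -7/9 + (0 - 1467) = -7/9 - 1467 = -13210/9 ≈ -1467.8)
(G + L(p(-7, -7))) + 32366 = (-13210/9 - 141/(-12)) + 32366 = (-13210/9 - 141*(-1/12)) + 32366 = (-13210/9 + 47/4) + 32366 = -52417/36 + 32366 = 1112759/36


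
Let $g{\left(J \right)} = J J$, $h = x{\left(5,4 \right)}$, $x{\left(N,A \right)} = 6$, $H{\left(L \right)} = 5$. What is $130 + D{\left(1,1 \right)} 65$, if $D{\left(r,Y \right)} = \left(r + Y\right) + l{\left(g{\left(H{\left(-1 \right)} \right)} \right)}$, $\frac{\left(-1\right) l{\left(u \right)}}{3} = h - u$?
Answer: $3965$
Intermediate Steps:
$h = 6$
$g{\left(J \right)} = J^{2}$
$l{\left(u \right)} = -18 + 3 u$ ($l{\left(u \right)} = - 3 \left(6 - u\right) = -18 + 3 u$)
$D{\left(r,Y \right)} = 57 + Y + r$ ($D{\left(r,Y \right)} = \left(r + Y\right) - \left(18 - 3 \cdot 5^{2}\right) = \left(Y + r\right) + \left(-18 + 3 \cdot 25\right) = \left(Y + r\right) + \left(-18 + 75\right) = \left(Y + r\right) + 57 = 57 + Y + r$)
$130 + D{\left(1,1 \right)} 65 = 130 + \left(57 + 1 + 1\right) 65 = 130 + 59 \cdot 65 = 130 + 3835 = 3965$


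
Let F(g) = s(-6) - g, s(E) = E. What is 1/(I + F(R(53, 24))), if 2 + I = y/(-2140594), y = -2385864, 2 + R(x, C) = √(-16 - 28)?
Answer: -254382839475/3533838260168 + 1145535668209*I*√11/38872220861848 ≈ -0.071985 + 0.097739*I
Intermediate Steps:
R(x, C) = -2 + 2*I*√11 (R(x, C) = -2 + √(-16 - 28) = -2 + √(-44) = -2 + 2*I*√11)
I = -947662/1070297 (I = -2 - 2385864/(-2140594) = -2 - 2385864*(-1/2140594) = -2 + 1192932/1070297 = -947662/1070297 ≈ -0.88542)
F(g) = -6 - g
1/(I + F(R(53, 24))) = 1/(-947662/1070297 + (-6 - (-2 + 2*I*√11))) = 1/(-947662/1070297 + (-6 + (2 - 2*I*√11))) = 1/(-947662/1070297 + (-4 - 2*I*√11)) = 1/(-5228850/1070297 - 2*I*√11)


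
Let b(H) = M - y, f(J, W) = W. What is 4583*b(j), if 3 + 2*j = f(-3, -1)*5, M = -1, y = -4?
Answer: 13749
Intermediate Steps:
j = -4 (j = -3/2 + (-1*5)/2 = -3/2 + (½)*(-5) = -3/2 - 5/2 = -4)
b(H) = 3 (b(H) = -1 - 1*(-4) = -1 + 4 = 3)
4583*b(j) = 4583*3 = 13749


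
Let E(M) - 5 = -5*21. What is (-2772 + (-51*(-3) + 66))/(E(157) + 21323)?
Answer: -2553/21223 ≈ -0.12029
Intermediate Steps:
E(M) = -100 (E(M) = 5 - 5*21 = 5 - 105 = -100)
(-2772 + (-51*(-3) + 66))/(E(157) + 21323) = (-2772 + (-51*(-3) + 66))/(-100 + 21323) = (-2772 + (153 + 66))/21223 = (-2772 + 219)*(1/21223) = -2553*1/21223 = -2553/21223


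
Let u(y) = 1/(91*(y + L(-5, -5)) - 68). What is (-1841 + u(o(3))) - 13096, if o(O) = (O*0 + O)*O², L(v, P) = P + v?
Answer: -22091822/1479 ≈ -14937.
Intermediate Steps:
o(O) = O³ (o(O) = (0 + O)*O² = O*O² = O³)
u(y) = 1/(-978 + 91*y) (u(y) = 1/(91*(y + (-5 - 5)) - 68) = 1/(91*(y - 10) - 68) = 1/(91*(-10 + y) - 68) = 1/((-910 + 91*y) - 68) = 1/(-978 + 91*y))
(-1841 + u(o(3))) - 13096 = (-1841 + 1/(-978 + 91*3³)) - 13096 = (-1841 + 1/(-978 + 91*27)) - 13096 = (-1841 + 1/(-978 + 2457)) - 13096 = (-1841 + 1/1479) - 13096 = -2722838/1479 - 13096 = -22091822/1479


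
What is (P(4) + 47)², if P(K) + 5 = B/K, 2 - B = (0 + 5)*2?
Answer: 1600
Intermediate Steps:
B = -8 (B = 2 - (0 + 5)*2 = 2 - 5*2 = 2 - 1*10 = 2 - 10 = -8)
P(K) = -5 - 8/K
(P(4) + 47)² = ((-5 - 8/4) + 47)² = ((-5 - 8*¼) + 47)² = ((-5 - 2) + 47)² = (-7 + 47)² = 40² = 1600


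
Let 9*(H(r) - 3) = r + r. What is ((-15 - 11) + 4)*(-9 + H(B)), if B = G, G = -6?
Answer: 484/3 ≈ 161.33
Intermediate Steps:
B = -6
H(r) = 3 + 2*r/9 (H(r) = 3 + (r + r)/9 = 3 + (2*r)/9 = 3 + 2*r/9)
((-15 - 11) + 4)*(-9 + H(B)) = ((-15 - 11) + 4)*(-9 + (3 + (2/9)*(-6))) = (-26 + 4)*(-9 + (3 - 4/3)) = -22*(-9 + 5/3) = -22*(-22/3) = 484/3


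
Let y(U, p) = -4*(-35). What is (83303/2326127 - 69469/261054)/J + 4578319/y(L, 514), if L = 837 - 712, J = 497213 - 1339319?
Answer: 292648699496328028520819/8948877946063456590 ≈ 32702.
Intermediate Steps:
J = -842106
L = 125
y(U, p) = 140
(83303/2326127 - 69469/261054)/J + 4578319/y(L, 514) = (83303/2326127 - 69469/261054)/(-842106) + 4578319/140 = (83303*(1/2326127) - 69469*1/261054)*(-1/842106) + 4578319*(1/140) = (83303/2326127 - 69469/261054)*(-1/842106) + 4578319/140 = -139847135201/607244757858*(-1/842106) + 4578319/140 = 139847135201/511364454060768948 + 4578319/140 = 292648699496328028520819/8948877946063456590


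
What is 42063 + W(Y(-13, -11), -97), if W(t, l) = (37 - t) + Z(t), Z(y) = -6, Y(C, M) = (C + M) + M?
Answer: 42129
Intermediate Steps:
Y(C, M) = C + 2*M
W(t, l) = 31 - t (W(t, l) = (37 - t) - 6 = 31 - t)
42063 + W(Y(-13, -11), -97) = 42063 + (31 - (-13 + 2*(-11))) = 42063 + (31 - (-13 - 22)) = 42063 + (31 - 1*(-35)) = 42063 + (31 + 35) = 42063 + 66 = 42129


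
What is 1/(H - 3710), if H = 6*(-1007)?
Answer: -1/9752 ≈ -0.00010254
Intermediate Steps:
H = -6042
1/(H - 3710) = 1/(-6042 - 3710) = 1/(-9752) = -1/9752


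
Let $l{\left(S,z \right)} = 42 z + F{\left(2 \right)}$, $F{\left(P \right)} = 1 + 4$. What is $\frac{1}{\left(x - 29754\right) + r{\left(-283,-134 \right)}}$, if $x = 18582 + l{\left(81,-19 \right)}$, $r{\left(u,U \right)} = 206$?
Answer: $- \frac{1}{11759} \approx -8.5041 \cdot 10^{-5}$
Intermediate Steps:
$F{\left(P \right)} = 5$
$l{\left(S,z \right)} = 5 + 42 z$ ($l{\left(S,z \right)} = 42 z + 5 = 5 + 42 z$)
$x = 17789$ ($x = 18582 + \left(5 + 42 \left(-19\right)\right) = 18582 + \left(5 - 798\right) = 18582 - 793 = 17789$)
$\frac{1}{\left(x - 29754\right) + r{\left(-283,-134 \right)}} = \frac{1}{\left(17789 - 29754\right) + 206} = \frac{1}{-11965 + 206} = \frac{1}{-11759} = - \frac{1}{11759}$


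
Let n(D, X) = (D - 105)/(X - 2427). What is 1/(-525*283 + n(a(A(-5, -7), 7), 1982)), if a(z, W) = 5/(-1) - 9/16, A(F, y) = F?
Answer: -7120/1057852231 ≈ -6.7306e-6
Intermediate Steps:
a(z, W) = -89/16 (a(z, W) = 5*(-1) - 9*1/16 = -5 - 9/16 = -89/16)
n(D, X) = (-105 + D)/(-2427 + X)
1/(-525*283 + n(a(A(-5, -7), 7), 1982)) = 1/(-525*283 + (-105 - 89/16)/(-2427 + 1982)) = 1/(-148575 - 1769/16/(-445)) = 1/(-148575 - 1/445*(-1769/16)) = 1/(-148575 + 1769/7120) = 1/(-1057852231/7120) = -7120/1057852231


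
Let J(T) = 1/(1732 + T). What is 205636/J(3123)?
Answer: 998362780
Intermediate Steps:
205636/J(3123) = 205636/(1/(1732 + 3123)) = 205636/(1/4855) = 205636*4855 = 998362780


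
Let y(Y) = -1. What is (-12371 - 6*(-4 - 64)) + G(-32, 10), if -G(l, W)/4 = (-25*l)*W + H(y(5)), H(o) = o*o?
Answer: -43967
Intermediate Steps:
H(o) = o²
G(l, W) = -4 + 100*W*l (G(l, W) = -4*((-25*l)*W + (-1)²) = -4*(-25*W*l + 1) = -4*(1 - 25*W*l) = -4 + 100*W*l)
(-12371 - 6*(-4 - 64)) + G(-32, 10) = (-12371 - 6*(-4 - 64)) + (-4 + 100*10*(-32)) = (-12371 - 6*(-68)) + (-4 - 32000) = (-12371 + 408) - 32004 = -11963 - 32004 = -43967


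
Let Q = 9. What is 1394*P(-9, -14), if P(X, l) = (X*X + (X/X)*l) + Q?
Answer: 105944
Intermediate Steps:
P(X, l) = 9 + l + X² (P(X, l) = (X*X + (X/X)*l) + 9 = (X² + 1*l) + 9 = (X² + l) + 9 = (l + X²) + 9 = 9 + l + X²)
1394*P(-9, -14) = 1394*(9 - 14 + (-9)²) = 1394*(9 - 14 + 81) = 1394*76 = 105944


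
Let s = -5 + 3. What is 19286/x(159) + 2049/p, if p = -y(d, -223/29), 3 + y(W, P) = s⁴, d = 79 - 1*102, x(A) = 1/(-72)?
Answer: -18053745/13 ≈ -1.3888e+6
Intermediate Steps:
x(A) = -1/72
d = -23 (d = 79 - 102 = -23)
s = -2
y(W, P) = 13 (y(W, P) = -3 + (-2)⁴ = -3 + 16 = 13)
p = -13 (p = -1*13 = -13)
19286/x(159) + 2049/p = 19286/(-1/72) + 2049/(-13) = 19286*(-72) + 2049*(-1/13) = -1388592 - 2049/13 = -18053745/13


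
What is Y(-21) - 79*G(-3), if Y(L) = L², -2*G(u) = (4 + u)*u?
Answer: 645/2 ≈ 322.50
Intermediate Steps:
G(u) = -u*(4 + u)/2 (G(u) = -(4 + u)*u/2 = -u*(4 + u)/2)
Y(-21) - 79*G(-3) = (-21)² - (-79)*(-3)*(4 - 3)/2 = 441 - (-79)*(-3)/2 = 441 - 79*3/2 = 441 - 237/2 = 645/2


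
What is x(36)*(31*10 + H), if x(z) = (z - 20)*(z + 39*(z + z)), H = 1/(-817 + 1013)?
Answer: 691217136/49 ≈ 1.4106e+7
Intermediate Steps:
H = 1/196 ≈ 0.0051020
x(z) = 79*z*(-20 + z) (x(z) = (-20 + z)*(z + 39*(2*z)) = (-20 + z)*(z + 78*z) = (-20 + z)*(79*z) = 79*z*(-20 + z))
x(36)*(31*10 + H) = (79*36*(-20 + 36))*(31*10 + 1/196) = (79*36*16)*(310 + 1/196) = 45504*(60761/196) = 691217136/49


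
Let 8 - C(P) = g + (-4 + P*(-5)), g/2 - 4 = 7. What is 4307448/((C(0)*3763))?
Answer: -2153724/18815 ≈ -114.47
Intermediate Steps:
g = 22 (g = 8 + 2*7 = 8 + 14 = 22)
C(P) = -10 + 5*P (C(P) = 8 - (22 + (-4 + P*(-5))) = 8 - (22 + (-4 - 5*P)) = 8 - (18 - 5*P) = 8 + (-18 + 5*P) = -10 + 5*P)
4307448/((C(0)*3763)) = 4307448/(((-10 + 5*0)*3763)) = 4307448/(((-10 + 0)*3763)) = 4307448/((-10*3763)) = 4307448/(-37630) = 4307448*(-1/37630) = -2153724/18815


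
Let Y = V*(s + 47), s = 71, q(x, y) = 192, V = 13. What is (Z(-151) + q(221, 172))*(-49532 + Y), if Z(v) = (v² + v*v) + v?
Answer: -2190772714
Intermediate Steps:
Y = 1534 (Y = 13*(71 + 47) = 13*118 = 1534)
Z(v) = v + 2*v² (Z(v) = (v² + v²) + v = 2*v² + v = v + 2*v²)
(Z(-151) + q(221, 172))*(-49532 + Y) = (-151*(1 + 2*(-151)) + 192)*(-49532 + 1534) = (-151*(1 - 302) + 192)*(-47998) = (-151*(-301) + 192)*(-47998) = (45451 + 192)*(-47998) = 45643*(-47998) = -2190772714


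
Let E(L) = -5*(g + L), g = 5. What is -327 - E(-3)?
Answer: -317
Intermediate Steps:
E(L) = -25 - 5*L (E(L) = -5*(5 + L) = -25 - 5*L)
-327 - E(-3) = -327 - (-25 - 5*(-3)) = -327 - (-25 + 15) = -327 - 1*(-10) = -327 + 10 = -317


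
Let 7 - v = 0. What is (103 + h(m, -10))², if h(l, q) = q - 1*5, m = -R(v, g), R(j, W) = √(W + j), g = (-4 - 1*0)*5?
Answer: 7744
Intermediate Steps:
v = 7 (v = 7 - 1*0 = 7 + 0 = 7)
g = -20 (g = (-4 + 0)*5 = -4*5 = -20)
m = -I*√13 (m = -√(-20 + 7) = -√(-13) = -I*√13 ≈ -3.6056*I)
h(l, q) = -5 + q (h(l, q) = q - 5 = -5 + q)
(103 + h(m, -10))² = (103 + (-5 - 10))² = (103 - 15)² = 88² = 7744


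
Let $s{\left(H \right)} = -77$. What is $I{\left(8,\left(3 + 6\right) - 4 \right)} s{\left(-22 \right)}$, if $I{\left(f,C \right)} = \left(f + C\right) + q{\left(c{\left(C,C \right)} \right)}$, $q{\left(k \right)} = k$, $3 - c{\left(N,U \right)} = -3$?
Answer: $-1463$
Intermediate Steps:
$c{\left(N,U \right)} = 6$ ($c{\left(N,U \right)} = 3 - -3 = 3 + 3 = 6$)
$I{\left(f,C \right)} = 6 + C + f$ ($I{\left(f,C \right)} = \left(f + C\right) + 6 = \left(C + f\right) + 6 = 6 + C + f$)
$I{\left(8,\left(3 + 6\right) - 4 \right)} s{\left(-22 \right)} = \left(6 + \left(\left(3 + 6\right) - 4\right) + 8\right) \left(-77\right) = \left(6 + \left(9 - 4\right) + 8\right) \left(-77\right) = \left(6 + 5 + 8\right) \left(-77\right) = 19 \left(-77\right) = -1463$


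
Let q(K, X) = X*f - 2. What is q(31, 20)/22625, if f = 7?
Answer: 138/22625 ≈ 0.0060994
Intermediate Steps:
q(K, X) = -2 + 7*X (q(K, X) = X*7 - 2 = 7*X - 2 = -2 + 7*X)
q(31, 20)/22625 = (-2 + 7*20)/22625 = (-2 + 140)*(1/22625) = 138*(1/22625) = 138/22625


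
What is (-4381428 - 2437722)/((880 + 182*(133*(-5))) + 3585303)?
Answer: -2273050/1155051 ≈ -1.9679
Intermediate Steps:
(-4381428 - 2437722)/((880 + 182*(133*(-5))) + 3585303) = -6819150/((880 + 182*(-665)) + 3585303) = -6819150/((880 - 121030) + 3585303) = -6819150/(-120150 + 3585303) = -6819150/3465153 = -6819150*1/3465153 = -2273050/1155051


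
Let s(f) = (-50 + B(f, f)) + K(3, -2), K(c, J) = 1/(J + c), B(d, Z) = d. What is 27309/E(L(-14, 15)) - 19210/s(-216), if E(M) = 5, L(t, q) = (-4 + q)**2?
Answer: 1466587/265 ≈ 5534.3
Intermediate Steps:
s(f) = -49 + f (s(f) = (-50 + f) + 1/(-2 + 3) = (-50 + f) + 1/1 = (-50 + f) + 1 = -49 + f)
27309/E(L(-14, 15)) - 19210/s(-216) = 27309/5 - 19210/(-49 - 216) = 27309*(1/5) - 19210/(-265) = 27309/5 - 19210*(-1/265) = 27309/5 + 3842/53 = 1466587/265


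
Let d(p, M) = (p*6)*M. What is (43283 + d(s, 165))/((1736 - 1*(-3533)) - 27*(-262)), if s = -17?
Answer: 26453/12343 ≈ 2.1432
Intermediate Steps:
d(p, M) = 6*M*p (d(p, M) = (6*p)*M = 6*M*p)
(43283 + d(s, 165))/((1736 - 1*(-3533)) - 27*(-262)) = (43283 + 6*165*(-17))/((1736 - 1*(-3533)) - 27*(-262)) = (43283 - 16830)/((1736 + 3533) + 7074) = 26453/(5269 + 7074) = 26453/12343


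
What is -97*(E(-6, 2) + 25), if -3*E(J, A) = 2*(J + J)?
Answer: -3201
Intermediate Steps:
E(J, A) = -4*J/3 (E(J, A) = -2*(J + J)/3 = -2*2*J/3 = -4*J/3)
-97*(E(-6, 2) + 25) = -97*(-4/3*(-6) + 25) = -97*(8 + 25) = -97*33 = -3201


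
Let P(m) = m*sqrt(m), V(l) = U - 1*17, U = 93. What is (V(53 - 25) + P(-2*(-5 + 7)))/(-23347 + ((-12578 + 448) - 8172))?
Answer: -76/43649 + 8*I/43649 ≈ -0.0017412 + 0.00018328*I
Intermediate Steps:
V(l) = 76 (V(l) = 93 - 1*17 = 93 - 17 = 76)
P(m) = m**(3/2)
(V(53 - 25) + P(-2*(-5 + 7)))/(-23347 + ((-12578 + 448) - 8172)) = (76 + (-2*(-5 + 7))**(3/2))/(-23347 + ((-12578 + 448) - 8172)) = (76 + (-2*2)**(3/2))/(-23347 + (-12130 - 8172)) = (76 + (-4)**(3/2))/(-23347 - 20302) = (76 - 8*I)/(-43649) = (76 - 8*I)*(-1/43649) = -76/43649 + 8*I/43649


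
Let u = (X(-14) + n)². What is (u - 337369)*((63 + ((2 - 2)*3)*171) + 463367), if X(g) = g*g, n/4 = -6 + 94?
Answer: -17177032950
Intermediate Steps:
n = 352 (n = 4*(-6 + 94) = 4*88 = 352)
X(g) = g²
u = 300304 (u = ((-14)² + 352)² = (196 + 352)² = 548² = 300304)
(u - 337369)*((63 + ((2 - 2)*3)*171) + 463367) = (300304 - 337369)*((63 + ((2 - 2)*3)*171) + 463367) = -37065*((63 + (0*3)*171) + 463367) = -37065*((63 + 0*171) + 463367) = -37065*((63 + 0) + 463367) = -37065*(63 + 463367) = -37065*463430 = -17177032950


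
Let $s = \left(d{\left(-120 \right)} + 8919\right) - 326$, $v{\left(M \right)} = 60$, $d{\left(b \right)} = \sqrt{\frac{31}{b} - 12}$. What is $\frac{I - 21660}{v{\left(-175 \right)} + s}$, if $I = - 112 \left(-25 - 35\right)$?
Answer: $- \frac{15513098400}{8984930551} + \frac{29880 i \sqrt{44130}}{8984930551} \approx -1.7266 + 0.00069861 i$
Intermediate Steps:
$d{\left(b \right)} = \sqrt{-12 + \frac{31}{b}}$
$I = 6720$ ($I = \left(-112\right) \left(-60\right) = 6720$)
$s = 8593 + \frac{i \sqrt{44130}}{60}$ ($s = \left(\sqrt{-12 + \frac{31}{-120}} + 8919\right) - 326 = \left(\sqrt{-12 + 31 \left(- \frac{1}{120}\right)} + 8919\right) - 326 = \left(\sqrt{-12 - \frac{31}{120}} + 8919\right) - 326 = \left(\sqrt{- \frac{1471}{120}} + 8919\right) - 326 = \left(\frac{i \sqrt{44130}}{60} + 8919\right) - 326 = \left(8919 + \frac{i \sqrt{44130}}{60}\right) - 326 = 8593 + \frac{i \sqrt{44130}}{60} \approx 8593.0 + 3.5012 i$)
$\frac{I - 21660}{v{\left(-175 \right)} + s} = \frac{6720 - 21660}{60 + \left(8593 + \frac{i \sqrt{44130}}{60}\right)} = - \frac{14940}{8653 + \frac{i \sqrt{44130}}{60}}$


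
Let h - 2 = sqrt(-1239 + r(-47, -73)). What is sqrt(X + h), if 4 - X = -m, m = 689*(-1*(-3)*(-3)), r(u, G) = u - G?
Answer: sqrt(-6195 + I*sqrt(1213)) ≈ 0.2212 + 78.709*I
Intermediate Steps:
m = -6201 (m = 689*(3*(-3)) = 689*(-9) = -6201)
h = 2 + I*sqrt(1213) (h = 2 + sqrt(-1239 + (-47 - 1*(-73))) = 2 + sqrt(-1239 + (-47 + 73)) = 2 + sqrt(-1239 + 26) = 2 + sqrt(-1213) = 2 + I*sqrt(1213) ≈ 2.0 + 34.828*I)
X = -6197 (X = 4 - (-1)*(-6201) = 4 - 1*6201 = 4 - 6201 = -6197)
sqrt(X + h) = sqrt(-6197 + (2 + I*sqrt(1213))) = sqrt(-6195 + I*sqrt(1213))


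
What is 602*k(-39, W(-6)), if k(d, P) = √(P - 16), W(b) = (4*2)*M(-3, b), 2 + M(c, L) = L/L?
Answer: 1204*I*√6 ≈ 2949.2*I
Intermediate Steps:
M(c, L) = -1 (M(c, L) = -2 + L/L = -2 + 1 = -1)
W(b) = -8 (W(b) = (4*2)*(-1) = 8*(-1) = -8)
k(d, P) = √(-16 + P)
602*k(-39, W(-6)) = 602*√(-16 - 8) = 602*√(-24) = 602*(2*I*√6) = 1204*I*√6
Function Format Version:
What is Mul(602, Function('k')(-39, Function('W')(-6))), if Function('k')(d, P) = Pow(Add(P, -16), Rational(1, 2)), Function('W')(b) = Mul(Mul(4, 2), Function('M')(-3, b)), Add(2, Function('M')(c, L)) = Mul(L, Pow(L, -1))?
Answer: Mul(1204, I, Pow(6, Rational(1, 2))) ≈ Mul(2949.2, I)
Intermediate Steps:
Function('M')(c, L) = -1 (Function('M')(c, L) = Add(-2, Mul(L, Pow(L, -1))) = Add(-2, 1) = -1)
Function('W')(b) = -8 (Function('W')(b) = Mul(Mul(4, 2), -1) = Mul(8, -1) = -8)
Function('k')(d, P) = Pow(Add(-16, P), Rational(1, 2))
Mul(602, Function('k')(-39, Function('W')(-6))) = Mul(602, Pow(Add(-16, -8), Rational(1, 2))) = Mul(602, Pow(-24, Rational(1, 2))) = Mul(602, Mul(2, I, Pow(6, Rational(1, 2)))) = Mul(1204, I, Pow(6, Rational(1, 2)))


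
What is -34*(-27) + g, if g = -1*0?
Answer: 918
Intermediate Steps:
g = 0
-34*(-27) + g = -34*(-27) + 0 = 918 + 0 = 918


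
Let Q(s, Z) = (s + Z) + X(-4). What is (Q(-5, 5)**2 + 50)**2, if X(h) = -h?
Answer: 4356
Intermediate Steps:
Q(s, Z) = 4 + Z + s (Q(s, Z) = (s + Z) - 1*(-4) = (Z + s) + 4 = 4 + Z + s)
(Q(-5, 5)**2 + 50)**2 = ((4 + 5 - 5)**2 + 50)**2 = (4**2 + 50)**2 = (16 + 50)**2 = 66**2 = 4356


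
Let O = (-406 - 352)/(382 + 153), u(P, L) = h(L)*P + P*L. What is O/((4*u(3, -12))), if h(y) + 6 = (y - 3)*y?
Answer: -379/520020 ≈ -0.00072882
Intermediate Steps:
h(y) = -6 + y*(-3 + y) (h(y) = -6 + (y - 3)*y = -6 + (-3 + y)*y = -6 + y*(-3 + y))
u(P, L) = L*P + P*(-6 + L² - 3*L) (u(P, L) = (-6 + L² - 3*L)*P + P*L = P*(-6 + L² - 3*L) + L*P = L*P + P*(-6 + L² - 3*L))
O = -758/535 ≈ -1.4168
O/((4*u(3, -12))) = -758*1/(12*(-6 + (-12)² - 2*(-12)))/535 = -758*1/(12*(-6 + 144 + 24))/535 = -758/(535*(4*(3*162))) = -758/(535*(4*486)) = -758/535/1944 = -758/535*1/1944 = -379/520020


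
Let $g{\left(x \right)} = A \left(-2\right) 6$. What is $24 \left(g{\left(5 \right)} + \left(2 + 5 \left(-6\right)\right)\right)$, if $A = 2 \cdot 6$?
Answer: $-4128$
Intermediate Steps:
$A = 12$
$g{\left(x \right)} = -144$ ($g{\left(x \right)} = 12 \left(-2\right) 6 = \left(-24\right) 6 = -144$)
$24 \left(g{\left(5 \right)} + \left(2 + 5 \left(-6\right)\right)\right) = 24 \left(-144 + \left(2 + 5 \left(-6\right)\right)\right) = 24 \left(-144 + \left(2 - 30\right)\right) = 24 \left(-144 - 28\right) = 24 \left(-172\right) = -4128$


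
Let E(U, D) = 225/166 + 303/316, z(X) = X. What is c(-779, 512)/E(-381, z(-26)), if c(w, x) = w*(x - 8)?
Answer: -3432510816/20233 ≈ -1.6965e+5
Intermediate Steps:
c(w, x) = w*(-8 + x)
E(U, D) = 60699/26228 (E(U, D) = 225*(1/166) + 303*(1/316) = 225/166 + 303/316 = 60699/26228)
c(-779, 512)/E(-381, z(-26)) = (-779*(-8 + 512))/(60699/26228) = -779*504*(26228/60699) = -392616*26228/60699 = -3432510816/20233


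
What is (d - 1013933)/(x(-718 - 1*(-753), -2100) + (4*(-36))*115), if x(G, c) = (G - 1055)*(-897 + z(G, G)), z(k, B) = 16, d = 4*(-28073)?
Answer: -225245/176412 ≈ -1.2768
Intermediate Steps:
d = -112292
x(G, c) = 929455 - 881*G (x(G, c) = (G - 1055)*(-897 + 16) = (-1055 + G)*(-881) = 929455 - 881*G)
(d - 1013933)/(x(-718 - 1*(-753), -2100) + (4*(-36))*115) = (-112292 - 1013933)/((929455 - 881*(-718 - 1*(-753))) + (4*(-36))*115) = -1126225/((929455 - 881*(-718 + 753)) - 144*115) = -1126225/((929455 - 881*35) - 16560) = -1126225/((929455 - 30835) - 16560) = -1126225/(898620 - 16560) = -1126225/882060 = -1126225*1/882060 = -225245/176412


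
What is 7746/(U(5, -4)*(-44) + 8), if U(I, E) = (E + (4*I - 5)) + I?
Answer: -1291/116 ≈ -11.129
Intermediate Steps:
U(I, E) = -5 + E + 5*I (U(I, E) = (E + (-5 + 4*I)) + I = (-5 + E + 4*I) + I = -5 + E + 5*I)
7746/(U(5, -4)*(-44) + 8) = 7746/((-5 - 4 + 5*5)*(-44) + 8) = 7746/((-5 - 4 + 25)*(-44) + 8) = 7746/(16*(-44) + 8) = 7746/(-704 + 8) = 7746/(-696) = 7746*(-1/696) = -1291/116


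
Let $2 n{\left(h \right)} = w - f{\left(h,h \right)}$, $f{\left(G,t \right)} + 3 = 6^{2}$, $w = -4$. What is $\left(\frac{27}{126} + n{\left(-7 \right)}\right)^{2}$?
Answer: $\frac{16384}{49} \approx 334.37$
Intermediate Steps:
$f{\left(G,t \right)} = 33$ ($f{\left(G,t \right)} = -3 + 6^{2} = -3 + 36 = 33$)
$n{\left(h \right)} = - \frac{37}{2}$ ($n{\left(h \right)} = \frac{-4 - 33}{2} = \frac{1}{2} \left(-37\right) = - \frac{37}{2}$)
$\left(\frac{27}{126} + n{\left(-7 \right)}\right)^{2} = \left(\frac{27}{126} - \frac{37}{2}\right)^{2} = \left(27 \cdot \frac{1}{126} - \frac{37}{2}\right)^{2} = \left(\frac{3}{14} - \frac{37}{2}\right)^{2} = \left(- \frac{128}{7}\right)^{2} = \frac{16384}{49}$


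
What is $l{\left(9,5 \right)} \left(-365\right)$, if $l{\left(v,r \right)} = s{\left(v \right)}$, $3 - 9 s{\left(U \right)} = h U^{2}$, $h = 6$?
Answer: $\frac{58765}{3} \approx 19588.0$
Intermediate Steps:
$s{\left(U \right)} = \frac{1}{3} - \frac{2 U^{2}}{3}$ ($s{\left(U \right)} = \frac{1}{3} - \frac{6 U^{2}}{9} = \frac{1}{3} - \frac{2 U^{2}}{3}$)
$l{\left(v,r \right)} = \frac{1}{3} - \frac{2 v^{2}}{3}$
$l{\left(9,5 \right)} \left(-365\right) = \left(\frac{1}{3} - \frac{2 \cdot 9^{2}}{3}\right) \left(-365\right) = \left(\frac{1}{3} - 54\right) \left(-365\right) = \left(- \frac{161}{3}\right) \left(-365\right) = \frac{58765}{3}$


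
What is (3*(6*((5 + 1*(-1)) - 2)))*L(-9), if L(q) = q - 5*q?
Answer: 1296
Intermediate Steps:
L(q) = -4*q
(3*(6*((5 + 1*(-1)) - 2)))*L(-9) = (3*(6*((5 + 1*(-1)) - 2)))*(-4*(-9)) = (3*(6*((5 - 1) - 2)))*36 = (3*(6*(4 - 2)))*36 = (3*(6*2))*36 = (3*12)*36 = 36*36 = 1296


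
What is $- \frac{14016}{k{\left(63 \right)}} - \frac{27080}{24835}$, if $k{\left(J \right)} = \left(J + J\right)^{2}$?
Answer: $- \frac{12966824}{6571341} \approx -1.9732$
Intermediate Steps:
$k{\left(J \right)} = 4 J^{2}$ ($k{\left(J \right)} = \left(2 J\right)^{2} = 4 J^{2}$)
$- \frac{14016}{k{\left(63 \right)}} - \frac{27080}{24835} = - \frac{14016}{4 \cdot 63^{2}} - \frac{27080}{24835} = - \frac{14016}{4 \cdot 3969} - \frac{5416}{4967} = - \frac{14016}{15876} - \frac{5416}{4967} = \left(-14016\right) \frac{1}{15876} - \frac{5416}{4967} = - \frac{1168}{1323} - \frac{5416}{4967} = - \frac{12966824}{6571341}$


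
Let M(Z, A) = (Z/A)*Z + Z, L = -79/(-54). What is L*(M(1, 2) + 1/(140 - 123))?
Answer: 4187/1836 ≈ 2.2805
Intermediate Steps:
L = 79/54 (L = -79*(-1/54) = 79/54 ≈ 1.4630)
M(Z, A) = Z + Z²/A (M(Z, A) = Z²/A + Z = Z + Z²/A)
L*(M(1, 2) + 1/(140 - 123)) = 79*(1*(2 + 1)/2 + 1/(140 - 123))/54 = 79*(1*(½)*3 + 1/17)/54 = 79*(3/2 + 1/17)/54 = (79/54)*(53/34) = 4187/1836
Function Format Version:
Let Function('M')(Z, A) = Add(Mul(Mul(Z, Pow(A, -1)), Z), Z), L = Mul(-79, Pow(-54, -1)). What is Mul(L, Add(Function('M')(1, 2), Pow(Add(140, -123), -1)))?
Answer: Rational(4187, 1836) ≈ 2.2805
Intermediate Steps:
L = Rational(79, 54) (L = Mul(-79, Rational(-1, 54)) = Rational(79, 54) ≈ 1.4630)
Function('M')(Z, A) = Add(Z, Mul(Pow(A, -1), Pow(Z, 2))) (Function('M')(Z, A) = Add(Mul(Pow(A, -1), Pow(Z, 2)), Z) = Add(Z, Mul(Pow(A, -1), Pow(Z, 2))))
Mul(L, Add(Function('M')(1, 2), Pow(Add(140, -123), -1))) = Mul(Rational(79, 54), Add(Mul(1, Pow(2, -1), Add(2, 1)), Pow(Add(140, -123), -1))) = Mul(Rational(79, 54), Add(Mul(1, Rational(1, 2), 3), Pow(17, -1))) = Mul(Rational(79, 54), Add(Rational(3, 2), Rational(1, 17))) = Mul(Rational(79, 54), Rational(53, 34)) = Rational(4187, 1836)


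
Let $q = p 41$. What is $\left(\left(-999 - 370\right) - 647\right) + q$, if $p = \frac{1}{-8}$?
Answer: $- \frac{16169}{8} \approx -2021.1$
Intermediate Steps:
$p = - \frac{1}{8} \approx -0.125$
$q = - \frac{41}{8}$ ($q = \left(- \frac{1}{8}\right) 41 = - \frac{41}{8} \approx -5.125$)
$\left(\left(-999 - 370\right) - 647\right) + q = \left(\left(-999 - 370\right) - 647\right) - \frac{41}{8} = \left(-1369 - 647\right) - \frac{41}{8} = -2016 - \frac{41}{8} = - \frac{16169}{8}$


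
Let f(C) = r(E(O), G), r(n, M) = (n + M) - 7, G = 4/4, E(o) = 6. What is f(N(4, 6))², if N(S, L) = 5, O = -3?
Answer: 0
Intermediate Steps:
G = 1 (G = 4*(¼) = 1)
r(n, M) = -7 + M + n (r(n, M) = (M + n) - 7 = -7 + M + n)
f(C) = 0 (f(C) = -7 + 1 + 6 = 0)
f(N(4, 6))² = 0² = 0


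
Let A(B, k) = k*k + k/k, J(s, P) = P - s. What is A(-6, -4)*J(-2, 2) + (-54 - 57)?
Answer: -43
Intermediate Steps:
A(B, k) = 1 + k² (A(B, k) = k² + 1 = 1 + k²)
A(-6, -4)*J(-2, 2) + (-54 - 57) = (1 + (-4)²)*(2 - 1*(-2)) + (-54 - 57) = (1 + 16)*(2 + 2) - 111 = 17*4 - 111 = 68 - 111 = -43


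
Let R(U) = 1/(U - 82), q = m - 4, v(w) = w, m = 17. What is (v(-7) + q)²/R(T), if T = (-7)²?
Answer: -1188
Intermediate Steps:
q = 13 (q = 17 - 4 = 13)
T = 49
R(U) = 1/(-82 + U)
(v(-7) + q)²/R(T) = (-7 + 13)²/(1/(-82 + 49)) = 6²/(1/(-33)) = 36/(-1/33) = 36*(-33) = -1188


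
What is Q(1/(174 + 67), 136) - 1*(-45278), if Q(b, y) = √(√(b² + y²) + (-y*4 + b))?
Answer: 45278 + √(-31595823 + 241*√1074266177)/241 ≈ 45278.0 + 20.199*I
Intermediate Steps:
Q(b, y) = √(b + √(b² + y²) - 4*y) (Q(b, y) = √(√(b² + y²) + (-4*y + b)) = √(√(b² + y²) + (b - 4*y)) = √(b + √(b² + y²) - 4*y))
Q(1/(174 + 67), 136) - 1*(-45278) = √(1/(174 + 67) + √((1/(174 + 67))² + 136²) - 4*136) - 1*(-45278) = √(1/241 + √((1/241)² + 18496) - 544) + 45278 = √(1/241 + √(1/58081 + 18496) - 544) + 45278 = √(1/241 + √(1074266177/58081) - 544) + 45278 = √(1/241 + √1074266177/241 - 544) + 45278 = √(-131103/241 + √1074266177/241) + 45278 = 45278 + √(-131103/241 + √1074266177/241)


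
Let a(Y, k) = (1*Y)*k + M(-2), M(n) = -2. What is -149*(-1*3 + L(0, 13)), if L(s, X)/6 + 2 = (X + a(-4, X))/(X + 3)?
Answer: 36207/8 ≈ 4525.9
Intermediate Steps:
a(Y, k) = -2 + Y*k (a(Y, k) = (1*Y)*k - 2 = Y*k - 2 = -2 + Y*k)
L(s, X) = -12 + 6*(-2 - 3*X)/(3 + X) (L(s, X) = -12 + 6*((X + (-2 - 4*X))/(X + 3)) = -12 + 6*((-2 - 3*X)/(3 + X)) = -12 + 6*(-2 - 3*X)/(3 + X))
-149*(-1*3 + L(0, 13)) = -149*(-1*3 + 6*(-8 - 5*13)/(3 + 13)) = -149*(-3 + 6*(-8 - 65)/16) = -149*(-3 + 6*(1/16)*(-73)) = -149*(-3 - 219/8) = -149*(-243/8) = 36207/8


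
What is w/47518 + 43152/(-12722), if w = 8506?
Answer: -485570851/151130999 ≈ -3.2129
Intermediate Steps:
w/47518 + 43152/(-12722) = 8506/47518 + 43152/(-12722) = 8506*(1/47518) + 43152*(-1/12722) = 4253/23759 - 21576/6361 = -485570851/151130999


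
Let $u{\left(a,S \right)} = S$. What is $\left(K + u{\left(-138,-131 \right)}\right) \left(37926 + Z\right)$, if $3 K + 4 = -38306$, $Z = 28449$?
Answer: $-856303875$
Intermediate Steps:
$K = -12770$ ($K = - \frac{4}{3} + \frac{1}{3} \left(-38306\right) = - \frac{4}{3} - \frac{38306}{3} = -12770$)
$\left(K + u{\left(-138,-131 \right)}\right) \left(37926 + Z\right) = \left(-12770 - 131\right) \left(37926 + 28449\right) = \left(-12901\right) 66375 = -856303875$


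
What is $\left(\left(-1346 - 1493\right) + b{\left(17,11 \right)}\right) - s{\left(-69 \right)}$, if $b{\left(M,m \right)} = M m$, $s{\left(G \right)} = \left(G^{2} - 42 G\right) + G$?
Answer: $-10242$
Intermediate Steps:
$s{\left(G \right)} = G^{2} - 41 G$
$\left(\left(-1346 - 1493\right) + b{\left(17,11 \right)}\right) - s{\left(-69 \right)} = \left(\left(-1346 - 1493\right) + 17 \cdot 11\right) - - 69 \left(-41 - 69\right) = \left(-2839 + 187\right) - \left(-69\right) \left(-110\right) = -2652 - 7590 = -10242$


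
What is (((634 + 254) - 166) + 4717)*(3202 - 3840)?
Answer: -3470082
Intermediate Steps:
(((634 + 254) - 166) + 4717)*(3202 - 3840) = ((888 - 166) + 4717)*(-638) = (722 + 4717)*(-638) = 5439*(-638) = -3470082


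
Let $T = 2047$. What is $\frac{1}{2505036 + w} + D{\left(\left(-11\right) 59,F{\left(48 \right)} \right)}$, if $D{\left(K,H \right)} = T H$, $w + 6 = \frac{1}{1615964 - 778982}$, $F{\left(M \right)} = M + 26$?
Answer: $\frac{317598623818750340}{2096665019461} \approx 1.5148 \cdot 10^{5}$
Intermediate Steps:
$F{\left(M \right)} = 26 + M$
$w = - \frac{5021891}{836982}$ ($w = -6 + \frac{1}{1615964 - 778982} = -6 + \frac{1}{836982} = - \frac{5021891}{836982} \approx -6.0$)
$D{\left(K,H \right)} = 2047 H$
$\frac{1}{2505036 + w} + D{\left(\left(-11\right) 59,F{\left(48 \right)} \right)} = \frac{1}{2505036 - \frac{5021891}{836982}} + 2047 \left(26 + 48\right) = \frac{1}{\frac{2096665019461}{836982}} + 2047 \cdot 74 = \frac{836982}{2096665019461} + 151478 = \frac{317598623818750340}{2096665019461}$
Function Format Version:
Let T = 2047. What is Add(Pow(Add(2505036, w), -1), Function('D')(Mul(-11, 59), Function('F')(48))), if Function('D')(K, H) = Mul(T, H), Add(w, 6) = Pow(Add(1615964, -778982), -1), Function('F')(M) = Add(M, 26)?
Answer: Rational(317598623818750340, 2096665019461) ≈ 1.5148e+5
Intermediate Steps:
Function('F')(M) = Add(26, M)
w = Rational(-5021891, 836982) (w = Add(-6, Pow(Add(1615964, -778982), -1)) = Add(-6, Pow(836982, -1)) = Add(-6, Rational(1, 836982)) = Rational(-5021891, 836982) ≈ -6.0000)
Function('D')(K, H) = Mul(2047, H)
Add(Pow(Add(2505036, w), -1), Function('D')(Mul(-11, 59), Function('F')(48))) = Add(Pow(Add(2505036, Rational(-5021891, 836982)), -1), Mul(2047, Add(26, 48))) = Add(Pow(Rational(2096665019461, 836982), -1), Mul(2047, 74)) = Add(Rational(836982, 2096665019461), 151478) = Rational(317598623818750340, 2096665019461)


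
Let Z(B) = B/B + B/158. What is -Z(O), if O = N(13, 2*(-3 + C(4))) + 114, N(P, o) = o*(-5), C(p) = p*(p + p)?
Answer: 9/79 ≈ 0.11392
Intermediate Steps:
C(p) = 2*p² (C(p) = p*(2*p) = 2*p²)
N(P, o) = -5*o
O = -176 (O = -10*(-3 + 2*4²) + 114 = -10*(-3 + 2*16) + 114 = -10*(-3 + 32) + 114 = -10*29 + 114 = -5*58 + 114 = -290 + 114 = -176)
Z(B) = 1 + B/158 (Z(B) = 1 + B*(1/158) = 1 + B/158)
-Z(O) = -(1 + (1/158)*(-176)) = -(1 - 88/79) = -1*(-9/79) = 9/79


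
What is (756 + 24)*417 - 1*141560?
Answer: 183700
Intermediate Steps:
(756 + 24)*417 - 1*141560 = 780*417 - 141560 = 325260 - 141560 = 183700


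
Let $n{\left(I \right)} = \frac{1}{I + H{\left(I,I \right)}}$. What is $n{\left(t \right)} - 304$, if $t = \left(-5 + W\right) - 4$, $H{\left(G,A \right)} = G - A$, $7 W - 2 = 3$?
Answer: $- \frac{17639}{58} \approx -304.12$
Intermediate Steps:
$W = \frac{5}{7}$ ($W = \frac{2}{7} + \frac{1}{7} \cdot 3 = \frac{2}{7} + \frac{3}{7} = \frac{5}{7} \approx 0.71429$)
$t = - \frac{58}{7}$ ($t = \left(-5 + \frac{5}{7}\right) - 4 = - \frac{30}{7} - 4 = - \frac{58}{7} \approx -8.2857$)
$n{\left(I \right)} = \frac{1}{I}$ ($n{\left(I \right)} = \frac{1}{I + \left(I - I\right)} = \frac{1}{I + 0} = \frac{1}{I}$)
$n{\left(t \right)} - 304 = \frac{1}{- \frac{58}{7}} - 304 = - \frac{7}{58} - 304 = - \frac{17639}{58}$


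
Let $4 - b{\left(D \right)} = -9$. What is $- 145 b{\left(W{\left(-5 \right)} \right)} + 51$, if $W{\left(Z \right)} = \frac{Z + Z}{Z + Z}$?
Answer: $-1834$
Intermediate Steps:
$W{\left(Z \right)} = 1$ ($W{\left(Z \right)} = \frac{2 Z}{2 Z} = 2 Z \frac{1}{2 Z} = 1$)
$b{\left(D \right)} = 13$ ($b{\left(D \right)} = 4 - -9 = 4 + 9 = 13$)
$- 145 b{\left(W{\left(-5 \right)} \right)} + 51 = \left(-145\right) 13 + 51 = -1885 + 51 = -1834$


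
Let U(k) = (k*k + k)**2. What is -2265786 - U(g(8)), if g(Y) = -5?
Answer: -2266186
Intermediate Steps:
U(k) = (k + k**2)**2 (U(k) = (k**2 + k)**2 = (k + k**2)**2)
-2265786 - U(g(8)) = -2265786 - (-5)**2*(1 - 5)**2 = -2265786 - 25*(-4)**2 = -2265786 - 25*16 = -2265786 - 1*400 = -2265786 - 400 = -2266186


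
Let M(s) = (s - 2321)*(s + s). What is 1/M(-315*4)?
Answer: 1/9024120 ≈ 1.1081e-7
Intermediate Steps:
M(s) = 2*s*(-2321 + s) (M(s) = (-2321 + s)*(2*s) = 2*s*(-2321 + s))
1/M(-315*4) = 1/(2*(-315*4)*(-2321 - 315*4)) = 1/(2*(-1260)*(-2321 - 1260)) = 1/(2*(-1260)*(-3581)) = 1/9024120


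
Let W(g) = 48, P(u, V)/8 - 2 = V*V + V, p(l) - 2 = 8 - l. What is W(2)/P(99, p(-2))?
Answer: 3/79 ≈ 0.037975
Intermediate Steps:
p(l) = 10 - l (p(l) = 2 + (8 - l) = 10 - l)
P(u, V) = 16 + 8*V + 8*V² (P(u, V) = 16 + 8*(V*V + V) = 16 + 8*(V² + V) = 16 + 8*(V + V²) = 16 + (8*V + 8*V²) = 16 + 8*V + 8*V²)
W(2)/P(99, p(-2)) = 48/(16 + 8*(10 - 1*(-2)) + 8*(10 - 1*(-2))²) = 48/(16 + 8*(10 + 2) + 8*(10 + 2)²) = 48/(16 + 8*12 + 8*12²) = 48/(16 + 96 + 8*144) = 48/(16 + 96 + 1152) = 48/1264 = 48*(1/1264) = 3/79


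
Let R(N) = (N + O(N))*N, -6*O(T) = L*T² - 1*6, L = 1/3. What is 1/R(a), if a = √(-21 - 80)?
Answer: -18*√101/(-12019*I + 1818*√101) ≈ -0.0069105 - 0.0045459*I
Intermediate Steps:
L = ⅓ ≈ 0.33333
O(T) = 1 - T²/18 (O(T) = -(T²/3 - 1*6)/6 = -(T²/3 - 6)/6 = -(-6 + T²/3)/6 = 1 - T²/18)
a = I*√101 (a = √(-101) = I*√101 ≈ 10.05*I)
R(N) = N*(1 + N - N²/18) (R(N) = (N + (1 - N²/18))*N = (1 + N - N²/18)*N = N*(1 + N - N²/18))
1/R(a) = 1/((I*√101)*(1 + I*√101 - (I*√101)²/18)) = 1/((I*√101)*(1 + I*√101 - 1/18*(-101))) = 1/((I*√101)*(1 + I*√101 + 101/18)) = 1/((I*√101)*(119/18 + I*√101)) = 1/(I*√101*(119/18 + I*√101)) = -I*√101/(101*(119/18 + I*√101))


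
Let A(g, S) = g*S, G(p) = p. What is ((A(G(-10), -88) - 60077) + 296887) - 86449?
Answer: 151241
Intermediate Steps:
A(g, S) = S*g
((A(G(-10), -88) - 60077) + 296887) - 86449 = ((-88*(-10) - 60077) + 296887) - 86449 = ((880 - 60077) + 296887) - 86449 = (-59197 + 296887) - 86449 = 237690 - 86449 = 151241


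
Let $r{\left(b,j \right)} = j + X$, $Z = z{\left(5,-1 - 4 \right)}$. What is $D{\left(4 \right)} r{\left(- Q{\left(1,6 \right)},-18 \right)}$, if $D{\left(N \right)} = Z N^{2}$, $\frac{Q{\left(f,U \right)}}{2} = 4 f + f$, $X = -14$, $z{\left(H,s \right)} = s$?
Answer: $2560$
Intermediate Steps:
$Z = -5$ ($Z = -1 - 4 = -5$)
$Q{\left(f,U \right)} = 10 f$ ($Q{\left(f,U \right)} = 2 \left(4 f + f\right) = 2 \cdot 5 f = 10 f$)
$D{\left(N \right)} = - 5 N^{2}$
$r{\left(b,j \right)} = -14 + j$ ($r{\left(b,j \right)} = j - 14 = -14 + j$)
$D{\left(4 \right)} r{\left(- Q{\left(1,6 \right)},-18 \right)} = - 5 \cdot 4^{2} \left(-14 - 18\right) = \left(-5\right) 16 \left(-32\right) = \left(-80\right) \left(-32\right) = 2560$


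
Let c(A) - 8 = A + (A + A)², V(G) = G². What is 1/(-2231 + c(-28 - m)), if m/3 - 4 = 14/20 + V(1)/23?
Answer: 26450/128769393 ≈ 0.00020541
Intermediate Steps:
m = 3273/230 (m = 12 + 3*(14/20 + 1²/23) = 12 + 3*(14*(1/20) + 1*(1/23)) = 12 + 3*(7/10 + 1/23) = 12 + 3*(171/230) = 12 + 513/230 = 3273/230 ≈ 14.230)
c(A) = 8 + A + 4*A² (c(A) = 8 + (A + (A + A)²) = 8 + (A + (2*A)²) = 8 + (A + 4*A²) = 8 + A + 4*A²)
1/(-2231 + c(-28 - m)) = 1/(-2231 + (8 + (-28 - 1*3273/230) + 4*(-28 - 1*3273/230)²)) = 1/(-2231 + (8 + (-28 - 3273/230) + 4*(-28 - 3273/230)²)) = 1/(-2231 + (8 - 9713/230 + 4*(-9713/230)²)) = 1/(-2231 + (8 - 9713/230 + 4*(94342369/52900))) = 1/(-2231 + (8 - 9713/230 + 94342369/13225)) = 1/(-2231 + 187779343/26450) = 1/(128769393/26450) = 26450/128769393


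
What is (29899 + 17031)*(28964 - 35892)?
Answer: -325131040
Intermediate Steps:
(29899 + 17031)*(28964 - 35892) = 46930*(-6928) = -325131040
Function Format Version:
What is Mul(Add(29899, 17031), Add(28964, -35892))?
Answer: -325131040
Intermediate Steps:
Mul(Add(29899, 17031), Add(28964, -35892)) = Mul(46930, -6928) = -325131040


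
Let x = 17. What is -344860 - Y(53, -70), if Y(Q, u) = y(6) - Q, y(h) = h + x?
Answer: -344830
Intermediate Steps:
y(h) = 17 + h (y(h) = h + 17 = 17 + h)
Y(Q, u) = 23 - Q (Y(Q, u) = (17 + 6) - Q = 23 - Q)
-344860 - Y(53, -70) = -344860 - (23 - 1*53) = -344860 - (23 - 53) = -344860 - 1*(-30) = -344860 + 30 = -344830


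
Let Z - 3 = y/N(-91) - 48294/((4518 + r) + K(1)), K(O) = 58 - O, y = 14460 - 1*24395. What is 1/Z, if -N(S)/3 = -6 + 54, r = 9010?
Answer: 1956240/133881359 ≈ 0.014612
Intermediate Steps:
y = -9935 (y = 14460 - 24395 = -9935)
N(S) = -144 (N(S) = -3*(-6 + 54) = -3*48 = -144)
Z = 133881359/1956240 (Z = 3 + (-9935/(-144) - 48294/((4518 + 9010) + (58 - 1*1))) = 3 + (-9935*(-1/144) - 48294/(13528 + (58 - 1))) = 3 + (9935/144 - 48294/(13528 + 57)) = 3 + (9935/144 - 48294/13585) = 3 + 128012639/1956240 = 133881359/1956240 ≈ 68.438)
1/Z = 1/(133881359/1956240) = 1956240/133881359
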